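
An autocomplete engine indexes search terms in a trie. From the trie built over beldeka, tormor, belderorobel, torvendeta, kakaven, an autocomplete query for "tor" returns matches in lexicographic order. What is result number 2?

torvendeta

DFS of the "tor" subtree visits, in order: "tormor", "torvendeta"
The 2nd is torvendeta.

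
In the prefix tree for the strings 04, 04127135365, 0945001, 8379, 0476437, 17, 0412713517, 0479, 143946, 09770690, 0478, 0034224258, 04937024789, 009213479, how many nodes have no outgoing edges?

Leaves are exactly the stored words that no other stored word extends.
Those words: "0034224258", "009213479", "0412713517", "04127135365", "0476437", "0478", "0479", "04937024789", "0945001", "09770690", "143946", "17", "8379"
Leaf count: 13

13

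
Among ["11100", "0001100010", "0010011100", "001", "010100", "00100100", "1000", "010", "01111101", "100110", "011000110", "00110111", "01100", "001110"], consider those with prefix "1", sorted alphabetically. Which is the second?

100110

DFS of the "1" subtree visits, in order: "1000", "100110", "11100"
Position 2: 100110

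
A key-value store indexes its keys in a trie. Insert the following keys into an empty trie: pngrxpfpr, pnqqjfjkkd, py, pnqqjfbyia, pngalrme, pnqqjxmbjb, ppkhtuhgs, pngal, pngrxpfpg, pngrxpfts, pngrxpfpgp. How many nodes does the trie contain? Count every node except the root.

Count nodes per top-level branch (shared prefixes stored once):
  'p'-branch (pngal, pngalrme, pngrxpfpg, pngrxpfpgp, pngrxpfpr, pngrxpfts, pnqqjfbyia, pnqqjfjkkd, pnqqjxmbjb, ppkhtuhgs, py): 44 nodes
Sum: 44

44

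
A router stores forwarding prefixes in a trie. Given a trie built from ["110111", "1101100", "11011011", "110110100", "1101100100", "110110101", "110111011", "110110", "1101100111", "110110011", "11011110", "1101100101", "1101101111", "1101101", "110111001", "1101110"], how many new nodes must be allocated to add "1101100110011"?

The longest prefix of "1101100110011" already in the trie is "110110011" (length 9).
Each of the 4 remaining characters creates one node.

4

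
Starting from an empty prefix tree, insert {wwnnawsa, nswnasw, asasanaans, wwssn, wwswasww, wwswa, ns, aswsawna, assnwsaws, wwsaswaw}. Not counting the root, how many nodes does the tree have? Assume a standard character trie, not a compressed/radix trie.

51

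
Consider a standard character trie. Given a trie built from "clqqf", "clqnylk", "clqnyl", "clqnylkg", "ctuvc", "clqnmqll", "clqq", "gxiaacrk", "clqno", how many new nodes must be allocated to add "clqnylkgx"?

1

Walking "clqnylkgx" from the root, the first 8 characters ("clqnylkg") follow existing edges; "x" is the first miss.
Each of the 1 remaining characters creates one node.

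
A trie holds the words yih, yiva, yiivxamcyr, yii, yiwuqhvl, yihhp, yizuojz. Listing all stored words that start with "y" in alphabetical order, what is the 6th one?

Filter for "y…" and sort: "yih", "yihhp", "yii", "yiivxamcyr", "yiva", "yiwuqhvl", "yizuojz"
Position 6: yiwuqhvl

yiwuqhvl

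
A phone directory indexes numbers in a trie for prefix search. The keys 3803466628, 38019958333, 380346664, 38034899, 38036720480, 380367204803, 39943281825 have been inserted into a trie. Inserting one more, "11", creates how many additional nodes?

2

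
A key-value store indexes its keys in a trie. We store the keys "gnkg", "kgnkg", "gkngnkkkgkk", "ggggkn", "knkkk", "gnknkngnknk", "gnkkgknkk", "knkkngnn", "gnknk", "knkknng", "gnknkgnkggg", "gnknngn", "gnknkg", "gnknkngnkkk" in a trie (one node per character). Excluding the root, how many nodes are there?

59

Count nodes per top-level branch (shared prefixes stored once):
  'g'-branch (ggggkn, gkngnkkkgkk, gnkg, gnkkgknkk, gnknk, gnknkg, gnknkgnkggg, gnknkngnkkk, gnknkngnknk, gnknngn): 44 nodes
  'k'-branch (kgnkg, knkkk, knkkngnn, knkknng): 15 nodes
Sum: 59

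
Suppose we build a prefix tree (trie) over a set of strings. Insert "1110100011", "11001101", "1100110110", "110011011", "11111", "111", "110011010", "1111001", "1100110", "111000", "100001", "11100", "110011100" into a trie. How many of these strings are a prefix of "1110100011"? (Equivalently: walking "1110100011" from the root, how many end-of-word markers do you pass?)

2

Check each prefix of "1110100011" against the stored set — each match is an end-marker on the path.
Prefixes of the query that are stored words: "111", "1110100011"
Count: 2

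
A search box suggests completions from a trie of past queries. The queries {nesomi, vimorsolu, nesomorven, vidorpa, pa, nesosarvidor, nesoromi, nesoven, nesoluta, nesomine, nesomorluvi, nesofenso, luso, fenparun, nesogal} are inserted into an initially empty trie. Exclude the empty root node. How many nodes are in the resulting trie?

72

Count nodes per top-level branch (shared prefixes stored once):
  'f'-branch (fenparun): 8 nodes
  'l'-branch (luso): 4 nodes
  'n'-branch (nesofenso, nesogal, nesoluta, nesomi, nesomine, nesomorluvi, nesomorven, nesoromi, nesosarvidor, nesoven): 44 nodes
  'p'-branch (pa): 2 nodes
  'v'-branch (vidorpa, vimorsolu): 14 nodes
Sum: 72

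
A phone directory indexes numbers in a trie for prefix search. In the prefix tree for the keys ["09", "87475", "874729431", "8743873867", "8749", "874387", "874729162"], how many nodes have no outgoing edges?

Leaves are exactly the stored words that no other stored word extends.
Those words: "09", "8743873867", "874729162", "874729431", "87475", "8749"
Leaf count: 6

6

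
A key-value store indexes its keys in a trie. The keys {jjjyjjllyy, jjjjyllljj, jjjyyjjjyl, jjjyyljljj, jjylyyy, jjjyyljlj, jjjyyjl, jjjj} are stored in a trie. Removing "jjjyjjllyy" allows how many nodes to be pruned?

6

Walk "jjjyjjllyy" from the leaf back toward the root, removing each node that no remaining word uses.
The suffix "jjllyy" (6 nodes) is used only by "jjjyjjllyy"; the node for "jjjy" still has the child "y", so pruning stops there.
Nodes removed: 6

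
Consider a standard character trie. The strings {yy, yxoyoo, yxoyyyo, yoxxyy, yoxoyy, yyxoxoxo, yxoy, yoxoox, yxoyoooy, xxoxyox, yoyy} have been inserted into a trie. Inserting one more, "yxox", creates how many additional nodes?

1

Walking "yxox" from the root, the first 3 characters ("yxo") follow existing edges; "x" is the first miss.
Each of the 1 remaining characters creates one node.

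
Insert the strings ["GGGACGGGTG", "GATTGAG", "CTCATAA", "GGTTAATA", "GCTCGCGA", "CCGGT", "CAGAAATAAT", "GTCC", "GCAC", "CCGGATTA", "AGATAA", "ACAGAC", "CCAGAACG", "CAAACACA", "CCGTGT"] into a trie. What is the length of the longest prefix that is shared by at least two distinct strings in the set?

4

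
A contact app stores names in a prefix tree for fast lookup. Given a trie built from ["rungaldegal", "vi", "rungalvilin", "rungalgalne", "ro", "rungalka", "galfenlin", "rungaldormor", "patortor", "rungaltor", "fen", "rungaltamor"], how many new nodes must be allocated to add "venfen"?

5

Walking "venfen" from the root, the first 1 characters ("v") follow existing edges; "e" is the first miss.
Each of the 5 remaining characters creates one node.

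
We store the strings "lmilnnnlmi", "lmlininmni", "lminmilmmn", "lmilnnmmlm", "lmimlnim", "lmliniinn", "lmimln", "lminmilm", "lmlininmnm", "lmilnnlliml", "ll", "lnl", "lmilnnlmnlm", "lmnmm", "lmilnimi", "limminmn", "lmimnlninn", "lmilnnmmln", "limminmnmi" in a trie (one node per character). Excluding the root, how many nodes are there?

72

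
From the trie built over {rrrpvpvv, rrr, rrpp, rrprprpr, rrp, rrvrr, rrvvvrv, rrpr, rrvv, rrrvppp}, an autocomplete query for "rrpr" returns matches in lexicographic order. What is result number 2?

Filter for "rrpr…" and sort: "rrpr", "rrprprpr"
The 2nd is rrprprpr.

rrprprpr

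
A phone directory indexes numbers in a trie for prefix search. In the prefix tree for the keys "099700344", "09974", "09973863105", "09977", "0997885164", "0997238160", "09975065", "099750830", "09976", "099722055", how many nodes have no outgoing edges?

10

Leaves are exactly the stored words that no other stored word extends.
Those words: "099700344", "099722055", "0997238160", "09973863105", "09974", "09975065", "099750830", "09976", "09977", "0997885164"
Leaf count: 10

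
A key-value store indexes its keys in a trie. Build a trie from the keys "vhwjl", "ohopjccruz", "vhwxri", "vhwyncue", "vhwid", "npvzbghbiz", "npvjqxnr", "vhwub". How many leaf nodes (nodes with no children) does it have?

8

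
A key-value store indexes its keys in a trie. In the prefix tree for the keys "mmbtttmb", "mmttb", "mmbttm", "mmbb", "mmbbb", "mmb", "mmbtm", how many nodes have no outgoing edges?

5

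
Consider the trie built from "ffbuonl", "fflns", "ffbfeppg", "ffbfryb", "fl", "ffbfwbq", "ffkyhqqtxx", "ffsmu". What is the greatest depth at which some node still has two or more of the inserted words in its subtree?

Look for the deepest trie node that still has at least two words in its subtree.
"ffbfeppg" and "ffbfryb" agree on "ffbf" (4 characters) before diverging; nothing deeper is shared.
Longest shared-prefix length: 4

4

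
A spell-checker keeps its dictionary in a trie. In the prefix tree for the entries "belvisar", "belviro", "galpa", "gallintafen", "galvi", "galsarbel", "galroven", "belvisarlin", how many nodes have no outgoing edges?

Leaves are exactly the stored words that no other stored word extends.
Those words: "belviro", "belvisarlin", "gallintafen", "galpa", "galroven", "galsarbel", "galvi"
Leaf count: 7

7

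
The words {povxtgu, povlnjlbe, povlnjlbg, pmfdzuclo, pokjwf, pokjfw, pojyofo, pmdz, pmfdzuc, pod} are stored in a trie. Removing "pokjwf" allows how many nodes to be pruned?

Walk "pokjwf" from the leaf back toward the root, removing each node that no remaining word uses.
The suffix "wf" (2 nodes) is used only by "pokjwf"; the node for "pokj" still has the child "f", so pruning stops there.
Nodes removed: 2

2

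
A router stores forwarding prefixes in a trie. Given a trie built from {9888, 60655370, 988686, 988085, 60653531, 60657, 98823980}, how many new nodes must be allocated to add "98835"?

The longest prefix of "98835" already in the trie is "988" (length 3).
New nodes needed: |"98835"| − 3 = 5 − 3 = 2.

2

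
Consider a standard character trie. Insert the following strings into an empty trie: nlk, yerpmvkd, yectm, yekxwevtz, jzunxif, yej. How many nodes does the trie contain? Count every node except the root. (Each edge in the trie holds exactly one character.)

Count nodes per top-level branch (shared prefixes stored once):
  'j'-branch (jzunxif): 7 nodes
  'n'-branch (nlk): 3 nodes
  'y'-branch (yectm, yej, yekxwevtz, yerpmvkd): 19 nodes
Sum: 29

29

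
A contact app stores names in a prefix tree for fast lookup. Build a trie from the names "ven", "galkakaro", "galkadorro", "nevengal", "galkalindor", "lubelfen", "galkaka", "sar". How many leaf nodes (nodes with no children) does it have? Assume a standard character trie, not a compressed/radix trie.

Leaves are exactly the stored words that no other stored word extends.
Those words: "galkadorro", "galkakaro", "galkalindor", "lubelfen", "nevengal", "sar", "ven"
Leaf count: 7

7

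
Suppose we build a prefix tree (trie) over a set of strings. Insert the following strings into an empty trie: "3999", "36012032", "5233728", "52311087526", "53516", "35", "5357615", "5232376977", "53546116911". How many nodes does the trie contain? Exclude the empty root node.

50

Count nodes per top-level branch (shared prefixes stored once):
  '3'-branch (35, 36012032, 3999): 12 nodes
  '5'-branch (52311087526, 5232376977, 5233728, 53516, 53546116911, 5357615): 38 nodes
Sum: 50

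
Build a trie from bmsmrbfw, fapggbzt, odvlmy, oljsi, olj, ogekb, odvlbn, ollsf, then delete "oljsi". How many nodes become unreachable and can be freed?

After clearing the end-marker at "oljsi", prune upward until reaching a node still needed by another word.
The suffix "si" (2 nodes) is used only by "oljsi"; "olj" is itself a stored word, so pruning stops there.
Nodes removed: 2

2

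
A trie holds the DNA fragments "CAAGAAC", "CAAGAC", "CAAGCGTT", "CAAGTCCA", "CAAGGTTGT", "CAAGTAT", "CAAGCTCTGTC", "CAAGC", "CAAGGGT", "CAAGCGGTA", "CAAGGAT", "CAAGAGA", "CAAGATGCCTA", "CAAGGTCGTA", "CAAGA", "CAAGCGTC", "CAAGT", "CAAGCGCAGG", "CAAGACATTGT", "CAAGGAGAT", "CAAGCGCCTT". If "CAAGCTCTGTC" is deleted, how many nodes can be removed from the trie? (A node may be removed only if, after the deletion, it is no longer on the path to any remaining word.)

6

After clearing the end-marker at "CAAGCTCTGTC", prune upward until reaching a node still needed by another word.
The suffix "TCTGTC" (6 nodes) is used only by "CAAGCTCTGTC"; the node for "CAAGC" still has the child "G", so pruning stops there.
Nodes removed: 6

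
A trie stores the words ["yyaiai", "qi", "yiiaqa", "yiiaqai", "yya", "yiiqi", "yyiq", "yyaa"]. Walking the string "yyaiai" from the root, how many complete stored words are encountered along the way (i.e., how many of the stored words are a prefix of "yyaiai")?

Walk "yyaiai" from the root; an end-of-word marker is hit whenever a stored word is a prefix of "yyaiai".
Prefixes of the query that are stored words: "yya", "yyaiai"
Count: 2

2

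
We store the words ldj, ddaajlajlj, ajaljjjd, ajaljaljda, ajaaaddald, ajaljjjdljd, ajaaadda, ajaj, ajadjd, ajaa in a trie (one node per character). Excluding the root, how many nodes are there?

40

Count nodes per top-level branch (shared prefixes stored once):
  'a'-branch (ajaa, ajaaadda, ajaaaddald, ajadjd, ajaj, ajaljaljda, ajaljjjd, ajaljjjdljd): 27 nodes
  'd'-branch (ddaajlajlj): 10 nodes
  'l'-branch (ldj): 3 nodes
Sum: 40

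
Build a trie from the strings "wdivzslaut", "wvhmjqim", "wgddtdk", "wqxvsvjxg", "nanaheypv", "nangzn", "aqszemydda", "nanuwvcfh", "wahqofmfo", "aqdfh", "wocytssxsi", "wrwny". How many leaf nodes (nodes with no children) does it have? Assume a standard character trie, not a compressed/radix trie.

12

A leaf is a node with no children — equivalently, the end of a word that is not a proper prefix of any other stored word.
Those words: "aqdfh", "aqszemydda", "nanaheypv", "nangzn", "nanuwvcfh", "wahqofmfo", "wdivzslaut", "wgddtdk", "wocytssxsi", "wqxvsvjxg", "wrwny", "wvhmjqim"
Leaf count: 12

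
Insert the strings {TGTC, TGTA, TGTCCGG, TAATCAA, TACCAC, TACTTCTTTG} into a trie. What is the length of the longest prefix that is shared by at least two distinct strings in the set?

The deepest shared node is where two words last agree before diverging.
e.g. "TGTC" and "TGTCCGG" share the prefix "TGTC" of length 4; no pair shares a longer one.
Longest shared-prefix length: 4

4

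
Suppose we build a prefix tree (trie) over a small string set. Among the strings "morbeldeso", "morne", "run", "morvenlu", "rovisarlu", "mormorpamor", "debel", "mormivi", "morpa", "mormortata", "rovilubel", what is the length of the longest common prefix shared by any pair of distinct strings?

The deepest shared node is where two words last agree before diverging.
e.g. "mormorpamor" and "mormortata" share the prefix "mormor" of length 6; no pair shares a longer one.
Longest shared-prefix length: 6

6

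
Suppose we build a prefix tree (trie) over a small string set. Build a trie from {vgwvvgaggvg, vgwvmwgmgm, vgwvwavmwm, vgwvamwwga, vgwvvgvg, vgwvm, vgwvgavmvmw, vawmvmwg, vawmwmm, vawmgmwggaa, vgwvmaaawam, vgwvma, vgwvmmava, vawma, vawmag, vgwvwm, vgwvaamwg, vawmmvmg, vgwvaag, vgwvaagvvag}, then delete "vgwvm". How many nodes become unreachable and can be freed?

0

Walk "vgwvm" from the leaf back toward the root, removing each node that no remaining word uses.
Every node on "vgwvm" is still needed (e.g. by "vgwvmwgmgm"), so nothing is freed.
Nodes removed: 0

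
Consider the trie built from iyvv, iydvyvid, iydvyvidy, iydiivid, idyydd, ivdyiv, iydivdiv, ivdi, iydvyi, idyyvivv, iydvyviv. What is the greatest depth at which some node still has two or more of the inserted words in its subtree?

Equivalently: take the maximum, over all pairs, of their longest common prefix length.
"iydvyvid" and "iydvyvidy" agree on "iydvyvid" (8 characters) before diverging; nothing deeper is shared.
Longest shared-prefix length: 8

8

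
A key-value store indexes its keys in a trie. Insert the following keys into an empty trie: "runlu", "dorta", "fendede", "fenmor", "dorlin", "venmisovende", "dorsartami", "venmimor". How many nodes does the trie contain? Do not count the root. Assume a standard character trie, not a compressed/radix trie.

45

For each word, the new-node count is its length minus the longest prefix already in the trie:
  "runlu" → 5 new (r, u, n, l, u)
  "dorta" → 5 new (d, o, r, t, a)
  "fendede" → 7 new (f, e, n, d, e, d, e)
  "fenmor" → prefix "fen" already present; 3 new (m, o, r)
  "dorlin" → prefix "dor" already present; 3 new (l, i, n)
  "venmisovende" → 12 new (v, e, n, m, i, s, o, v, e, n, d, e)
  "dorsartami" → prefix "dor" already present; 7 new (s, a, r, t, a, m, i)
  "venmimor" → prefix "venmi" already present; 3 new (m, o, r)
Total nodes = 5 + 5 + 7 + 3 + 3 + 12 + 7 + 3 = 45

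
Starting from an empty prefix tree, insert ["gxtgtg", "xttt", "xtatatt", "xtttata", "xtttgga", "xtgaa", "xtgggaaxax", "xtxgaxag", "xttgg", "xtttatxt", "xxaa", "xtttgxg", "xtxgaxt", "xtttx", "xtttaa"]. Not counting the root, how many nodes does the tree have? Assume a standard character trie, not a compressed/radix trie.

Insert word by word; a character creates a node only if that edge doesn't already exist:
  "gxtgtg" → 6 new (g, x, t, g, t, g)
  "xttt" → 4 new (x, t, t, t)
  "xtatatt" → prefix "xt" already present; 5 new (a, t, a, t, t)
  "xtttata" → prefix "xttt" already present; 3 new (a, t, a)
  "xtttgga" → prefix "xttt" already present; 3 new (g, g, a)
  "xtgaa" → prefix "xt" already present; 3 new (g, a, a)
  "xtgggaaxax" → prefix "xtg" already present; 7 new (g, g, a, a, x, a, x)
  "xtxgaxag" → prefix "xt" already present; 6 new (x, g, a, x, a, g)
  "xttgg" → prefix "xtt" already present; 2 new (g, g)
  "xtttatxt" → prefix "xtttat" already present; 2 new (x, t)
  "xxaa" → prefix "x" already present; 3 new (x, a, a)
  "xtttgxg" → prefix "xtttg" already present; 2 new (x, g)
  "xtxgaxt" → prefix "xtxgax" already present; 1 new (t)
  "xtttx" → prefix "xttt" already present; 1 new (x)
  "xtttaa" → prefix "xttta" already present; 1 new (a)
Total nodes = 6 + 4 + 5 + 3 + 3 + 3 + 7 + 6 + 2 + 2 + 3 + 2 + 1 + 1 + 1 = 49

49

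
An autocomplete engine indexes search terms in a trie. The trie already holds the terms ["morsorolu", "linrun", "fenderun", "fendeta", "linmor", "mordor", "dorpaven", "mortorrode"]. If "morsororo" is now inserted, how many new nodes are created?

2

Walking "morsororo" from the root, the first 7 characters ("morsoro") follow existing edges; "r" is the first miss.
Each of the 2 remaining characters creates one node.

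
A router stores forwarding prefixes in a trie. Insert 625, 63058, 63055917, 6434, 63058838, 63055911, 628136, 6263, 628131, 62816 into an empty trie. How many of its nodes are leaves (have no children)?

Leaves are exactly the stored words that no other stored word extends.
Those words: "625", "6263", "628131", "628136", "62816", "63055911", "63055917", "63058838", "6434"
Leaf count: 9

9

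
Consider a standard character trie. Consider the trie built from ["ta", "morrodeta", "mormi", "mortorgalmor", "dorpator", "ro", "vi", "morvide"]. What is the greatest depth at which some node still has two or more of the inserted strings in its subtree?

3

Look for the deepest trie node that still has at least two words in its subtree.
"mormi" and "morrodeta" agree on "mor" (3 characters) before diverging; nothing deeper is shared.
Longest shared-prefix length: 3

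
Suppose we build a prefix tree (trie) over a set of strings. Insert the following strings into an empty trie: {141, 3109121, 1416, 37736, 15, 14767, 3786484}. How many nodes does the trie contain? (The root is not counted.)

24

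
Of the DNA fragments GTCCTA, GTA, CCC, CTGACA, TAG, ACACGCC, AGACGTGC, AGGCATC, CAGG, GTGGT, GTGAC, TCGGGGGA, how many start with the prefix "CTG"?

Filter for entries beginning with "CTG":
Words under "CTG": CTGACA
Count: 1

1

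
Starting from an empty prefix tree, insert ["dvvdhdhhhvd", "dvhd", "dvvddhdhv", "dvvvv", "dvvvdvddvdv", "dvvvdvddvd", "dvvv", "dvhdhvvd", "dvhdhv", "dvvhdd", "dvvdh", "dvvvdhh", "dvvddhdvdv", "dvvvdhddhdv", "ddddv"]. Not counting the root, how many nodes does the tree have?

Count nodes per top-level branch (shared prefixes stored once):
  'd'-branch (ddddv, dvhd, dvhdhv, dvhdhvvd, dvvddhdhv, dvvddhdvdv, dvvdh, dvvdhdhhhvd, dvvhdd, dvvv, dvvvdhddhdv, dvvvdhh, dvvvdvddvd, dvvvdvddvdv, dvvvv): 48 nodes
Sum: 48

48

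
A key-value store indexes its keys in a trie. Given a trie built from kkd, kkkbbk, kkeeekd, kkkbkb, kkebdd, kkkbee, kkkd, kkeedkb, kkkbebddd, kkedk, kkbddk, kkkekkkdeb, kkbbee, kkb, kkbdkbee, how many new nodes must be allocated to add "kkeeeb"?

1

"kkeee" is already a path in the trie; the remaining "b" must be added.
New nodes needed: |"kkeeeb"| − 5 = 6 − 5 = 1.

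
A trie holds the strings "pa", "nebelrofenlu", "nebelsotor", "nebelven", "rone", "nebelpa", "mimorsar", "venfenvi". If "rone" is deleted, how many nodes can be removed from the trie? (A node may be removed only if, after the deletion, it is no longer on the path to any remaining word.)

4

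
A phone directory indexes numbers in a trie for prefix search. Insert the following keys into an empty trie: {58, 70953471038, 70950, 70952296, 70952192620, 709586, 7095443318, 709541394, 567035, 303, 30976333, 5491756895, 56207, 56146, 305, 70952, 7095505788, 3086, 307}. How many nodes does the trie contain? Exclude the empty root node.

75

Trace insertions, counting only characters that open a new branch:
  "58" → 2 new (5, 8)
  "70953471038" → 11 new (7, 0, 9, 5, 3, 4, 7, 1, 0, 3, 8)
  "70950" → prefix "7095" already present; 1 new (0)
  "70952296" → prefix "7095" already present; 4 new (2, 2, 9, 6)
  "70952192620" → prefix "70952" already present; 6 new (1, 9, 2, 6, 2, 0)
  "709586" → prefix "7095" already present; 2 new (8, 6)
  "7095443318" → prefix "7095" already present; 6 new (4, 4, 3, 3, 1, 8)
  "709541394" → prefix "70954" already present; 4 new (1, 3, 9, 4)
  "567035" → prefix "5" already present; 5 new (6, 7, 0, 3, 5)
  "303" → 3 new (3, 0, 3)
  "30976333" → prefix "30" already present; 6 new (9, 7, 6, 3, 3, 3)
  "5491756895" → prefix "5" already present; 9 new (4, 9, 1, 7, 5, 6, 8, 9, 5)
  "56207" → prefix "56" already present; 3 new (2, 0, 7)
  "56146" → prefix "56" already present; 3 new (1, 4, 6)
  "305" → prefix "30" already present; 1 new (5)
  "70952" → prefix "70952" already present; 0 new (none)
  "7095505788" → prefix "7095" already present; 6 new (5, 0, 5, 7, 8, 8)
  "3086" → prefix "30" already present; 2 new (8, 6)
  "307" → prefix "30" already present; 1 new (7)
Total nodes = 2 + 11 + 1 + 4 + 6 + 2 + 6 + 4 + 5 + 3 + 6 + 9 + 3 + 3 + 1 + 0 + 6 + 2 + 1 = 75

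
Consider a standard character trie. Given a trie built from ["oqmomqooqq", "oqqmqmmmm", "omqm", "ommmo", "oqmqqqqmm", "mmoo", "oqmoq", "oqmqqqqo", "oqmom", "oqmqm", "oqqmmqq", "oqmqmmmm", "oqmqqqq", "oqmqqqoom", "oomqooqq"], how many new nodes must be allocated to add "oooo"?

The longest prefix of "oooo" already in the trie is "oo" (length 2).
So 4 − 2 = 2 new nodes.

2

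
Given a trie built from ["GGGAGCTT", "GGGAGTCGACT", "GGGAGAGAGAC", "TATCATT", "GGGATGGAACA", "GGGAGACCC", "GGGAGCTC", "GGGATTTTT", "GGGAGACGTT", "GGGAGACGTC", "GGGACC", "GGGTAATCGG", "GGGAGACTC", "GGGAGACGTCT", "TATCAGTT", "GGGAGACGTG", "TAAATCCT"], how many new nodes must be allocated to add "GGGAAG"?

2

"GGGA" is already a path in the trie; the remaining "AG" must be added.
New nodes needed: |"GGGAAG"| − 4 = 6 − 4 = 2.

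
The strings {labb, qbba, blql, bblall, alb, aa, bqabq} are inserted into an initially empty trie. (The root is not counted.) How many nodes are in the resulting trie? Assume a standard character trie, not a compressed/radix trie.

25

Trace insertions, counting only characters that open a new branch:
  "labb" → 4 new (l, a, b, b)
  "qbba" → 4 new (q, b, b, a)
  "blql" → 4 new (b, l, q, l)
  "bblall" → prefix "b" already present; 5 new (b, l, a, l, l)
  "alb" → 3 new (a, l, b)
  "aa" → prefix "a" already present; 1 new (a)
  "bqabq" → prefix "b" already present; 4 new (q, a, b, q)
Total nodes = 4 + 4 + 4 + 5 + 3 + 1 + 4 = 25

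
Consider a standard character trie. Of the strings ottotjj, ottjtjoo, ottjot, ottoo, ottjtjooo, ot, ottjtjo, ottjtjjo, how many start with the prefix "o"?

Traverse to the node for "o", then collect every word in that subtree.
Matches: "ot", "ottjot", "ottjtjjo", "ottjtjo", "ottjtjoo", "ottjtjooo", "ottoo", "ottotjj"
Count: 8

8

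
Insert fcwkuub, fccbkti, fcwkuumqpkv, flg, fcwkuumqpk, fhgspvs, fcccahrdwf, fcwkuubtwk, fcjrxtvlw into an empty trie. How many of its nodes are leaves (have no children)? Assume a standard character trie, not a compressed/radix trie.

Leaves are exactly the stored words that no other stored word extends.
Those words: "fccbkti", "fcccahrdwf", "fcjrxtvlw", "fcwkuubtwk", "fcwkuumqpkv", "fhgspvs", "flg"
Leaf count: 7

7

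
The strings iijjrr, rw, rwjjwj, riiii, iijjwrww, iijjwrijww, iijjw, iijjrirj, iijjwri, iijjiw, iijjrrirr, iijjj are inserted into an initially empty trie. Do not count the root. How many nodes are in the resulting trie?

Trace insertions, counting only characters that open a new branch:
  "iijjrr" → 6 new (i, i, j, j, r, r)
  "rw" → 2 new (r, w)
  "rwjjwj" → prefix "rw" already present; 4 new (j, j, w, j)
  "riiii" → prefix "r" already present; 4 new (i, i, i, i)
  "iijjwrww" → prefix "iijj" already present; 4 new (w, r, w, w)
  "iijjwrijww" → prefix "iijjwr" already present; 4 new (i, j, w, w)
  "iijjw" → prefix "iijjw" already present; 0 new (none)
  "iijjrirj" → prefix "iijjr" already present; 3 new (i, r, j)
  "iijjwri" → prefix "iijjwri" already present; 0 new (none)
  "iijjiw" → prefix "iijj" already present; 2 new (i, w)
  "iijjrrirr" → prefix "iijjrr" already present; 3 new (i, r, r)
  "iijjj" → prefix "iijj" already present; 1 new (j)
Total nodes = 6 + 2 + 4 + 4 + 4 + 4 + 0 + 3 + 0 + 2 + 3 + 1 = 33

33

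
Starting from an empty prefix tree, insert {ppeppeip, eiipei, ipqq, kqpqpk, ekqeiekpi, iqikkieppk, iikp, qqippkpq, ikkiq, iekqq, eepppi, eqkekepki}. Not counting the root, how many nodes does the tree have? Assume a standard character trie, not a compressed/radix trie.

73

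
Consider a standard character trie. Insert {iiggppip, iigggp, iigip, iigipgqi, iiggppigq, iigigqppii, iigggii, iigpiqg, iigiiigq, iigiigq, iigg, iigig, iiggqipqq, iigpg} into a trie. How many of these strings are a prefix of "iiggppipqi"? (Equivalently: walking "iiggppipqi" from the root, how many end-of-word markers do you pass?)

2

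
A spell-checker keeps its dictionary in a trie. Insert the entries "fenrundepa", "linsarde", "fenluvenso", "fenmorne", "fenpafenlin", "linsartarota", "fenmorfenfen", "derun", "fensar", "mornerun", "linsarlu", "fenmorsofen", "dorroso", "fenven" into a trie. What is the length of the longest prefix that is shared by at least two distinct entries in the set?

6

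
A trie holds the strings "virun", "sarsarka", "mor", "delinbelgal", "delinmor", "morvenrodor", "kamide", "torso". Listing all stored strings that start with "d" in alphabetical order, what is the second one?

Filter for "d…" and sort: "delinbelgal", "delinmor"
The 2nd is delinmor.

delinmor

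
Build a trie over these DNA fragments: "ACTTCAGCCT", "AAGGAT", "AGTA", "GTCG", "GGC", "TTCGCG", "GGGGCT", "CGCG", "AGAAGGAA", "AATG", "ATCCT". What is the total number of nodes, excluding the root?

50

Trace insertions, counting only characters that open a new branch:
  "ACTTCAGCCT" → 10 new (A, C, T, T, C, A, G, C, C, T)
  "AAGGAT" → prefix "A" already present; 5 new (A, G, G, A, T)
  "AGTA" → prefix "A" already present; 3 new (G, T, A)
  "GTCG" → 4 new (G, T, C, G)
  "GGC" → prefix "G" already present; 2 new (G, C)
  "TTCGCG" → 6 new (T, T, C, G, C, G)
  "GGGGCT" → prefix "GG" already present; 4 new (G, G, C, T)
  "CGCG" → 4 new (C, G, C, G)
  "AGAAGGAA" → prefix "AG" already present; 6 new (A, A, G, G, A, A)
  "AATG" → prefix "AA" already present; 2 new (T, G)
  "ATCCT" → prefix "A" already present; 4 new (T, C, C, T)
Total nodes = 10 + 5 + 3 + 4 + 2 + 6 + 4 + 4 + 6 + 2 + 4 = 50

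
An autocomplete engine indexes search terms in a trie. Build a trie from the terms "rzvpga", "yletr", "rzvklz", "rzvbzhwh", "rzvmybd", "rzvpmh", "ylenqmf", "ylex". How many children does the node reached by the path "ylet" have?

The children of the "ylet" node are the distinct next characters among strings starting with "ylet".
Characters that immediately follow "ylet" among the stored strings: {r}.
That node has 1 child edge.

1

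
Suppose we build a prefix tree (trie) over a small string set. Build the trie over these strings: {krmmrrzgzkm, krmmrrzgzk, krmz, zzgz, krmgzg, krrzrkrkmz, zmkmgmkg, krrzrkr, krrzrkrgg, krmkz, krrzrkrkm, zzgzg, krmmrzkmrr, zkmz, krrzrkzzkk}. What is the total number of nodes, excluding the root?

For each word, the new-node count is its length minus the longest prefix already in the trie:
  "krmmrrzgzkm" → 11 new (k, r, m, m, r, r, z, g, z, k, m)
  "krmmrrzgzk" → prefix "krmmrrzgzk" already present; 0 new (none)
  "krmz" → prefix "krm" already present; 1 new (z)
  "zzgz" → 4 new (z, z, g, z)
  "krmgzg" → prefix "krm" already present; 3 new (g, z, g)
  "krrzrkrkmz" → prefix "kr" already present; 8 new (r, z, r, k, r, k, m, z)
  "zmkmgmkg" → prefix "z" already present; 7 new (m, k, m, g, m, k, g)
  "krrzrkr" → prefix "krrzrkr" already present; 0 new (none)
  "krrzrkrgg" → prefix "krrzrkr" already present; 2 new (g, g)
  "krmkz" → prefix "krm" already present; 2 new (k, z)
  "krrzrkrkm" → prefix "krrzrkrkm" already present; 0 new (none)
  "zzgzg" → prefix "zzgz" already present; 1 new (g)
  "krmmrzkmrr" → prefix "krmmr" already present; 5 new (z, k, m, r, r)
  "zkmz" → prefix "z" already present; 3 new (k, m, z)
  "krrzrkzzkk" → prefix "krrzrk" already present; 4 new (z, z, k, k)
Total nodes = 11 + 0 + 1 + 4 + 3 + 8 + 7 + 0 + 2 + 2 + 0 + 1 + 5 + 3 + 4 = 51

51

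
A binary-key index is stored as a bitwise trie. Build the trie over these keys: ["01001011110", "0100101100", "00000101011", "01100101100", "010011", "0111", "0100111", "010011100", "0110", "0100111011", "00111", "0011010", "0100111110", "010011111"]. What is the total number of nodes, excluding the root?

48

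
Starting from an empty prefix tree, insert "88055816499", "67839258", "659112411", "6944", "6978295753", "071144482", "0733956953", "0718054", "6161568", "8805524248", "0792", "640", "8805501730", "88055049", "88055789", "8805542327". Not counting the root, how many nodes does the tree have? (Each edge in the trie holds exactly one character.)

Insert word by word; a character creates a node only if that edge doesn't already exist:
  "88055816499" → 11 new (8, 8, 0, 5, 5, 8, 1, 6, 4, 9, 9)
  "67839258" → 8 new (6, 7, 8, 3, 9, 2, 5, 8)
  "659112411" → prefix "6" already present; 8 new (5, 9, 1, 1, 2, 4, 1, 1)
  "6944" → prefix "6" already present; 3 new (9, 4, 4)
  "6978295753" → prefix "69" already present; 8 new (7, 8, 2, 9, 5, 7, 5, 3)
  "071144482" → 9 new (0, 7, 1, 1, 4, 4, 4, 8, 2)
  "0733956953" → prefix "07" already present; 8 new (3, 3, 9, 5, 6, 9, 5, 3)
  "0718054" → prefix "071" already present; 4 new (8, 0, 5, 4)
  "6161568" → prefix "6" already present; 6 new (1, 6, 1, 5, 6, 8)
  "8805524248" → prefix "88055" already present; 5 new (2, 4, 2, 4, 8)
  "0792" → prefix "07" already present; 2 new (9, 2)
  "640" → prefix "6" already present; 2 new (4, 0)
  "8805501730" → prefix "88055" already present; 5 new (0, 1, 7, 3, 0)
  "88055049" → prefix "880550" already present; 2 new (4, 9)
  "88055789" → prefix "88055" already present; 3 new (7, 8, 9)
  "8805542327" → prefix "88055" already present; 5 new (4, 2, 3, 2, 7)
Total nodes = 11 + 8 + 8 + 3 + 8 + 9 + 8 + 4 + 6 + 5 + 2 + 2 + 5 + 2 + 3 + 5 = 89

89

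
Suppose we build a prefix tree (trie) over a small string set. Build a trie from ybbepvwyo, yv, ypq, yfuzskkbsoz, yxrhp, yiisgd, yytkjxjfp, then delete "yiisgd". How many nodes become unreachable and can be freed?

5

After clearing the end-marker at "yiisgd", prune upward until reaching a node still needed by another word.
The suffix "iisgd" (5 nodes) is used only by "yiisgd"; the node for "y" still has the child "b", so pruning stops there.
Nodes removed: 5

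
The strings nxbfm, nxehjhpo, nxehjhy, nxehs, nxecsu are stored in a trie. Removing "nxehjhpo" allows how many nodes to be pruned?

2

After clearing the end-marker at "nxehjhpo", prune upward until reaching a node still needed by another word.
The suffix "po" (2 nodes) is used only by "nxehjhpo"; the node for "nxehjh" still has the child "y", so pruning stops there.
Nodes removed: 2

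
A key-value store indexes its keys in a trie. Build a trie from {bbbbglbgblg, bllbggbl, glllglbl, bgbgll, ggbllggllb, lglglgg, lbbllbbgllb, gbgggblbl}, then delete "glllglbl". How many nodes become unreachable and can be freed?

After clearing the end-marker at "glllglbl", prune upward until reaching a node still needed by another word.
The suffix "lllglbl" (7 nodes) is used only by "glllglbl"; the node for "g" still has the child "g", so pruning stops there.
Nodes removed: 7

7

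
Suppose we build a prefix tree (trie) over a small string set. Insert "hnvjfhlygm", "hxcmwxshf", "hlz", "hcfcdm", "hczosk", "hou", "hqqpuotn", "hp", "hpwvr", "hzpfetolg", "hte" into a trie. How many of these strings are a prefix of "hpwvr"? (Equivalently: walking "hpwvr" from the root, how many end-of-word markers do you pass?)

Walk "hpwvr" from the root; an end-of-word marker is hit whenever a stored word is a prefix of "hpwvr".
Prefixes of the query that are stored words: "hp", "hpwvr"
Count: 2

2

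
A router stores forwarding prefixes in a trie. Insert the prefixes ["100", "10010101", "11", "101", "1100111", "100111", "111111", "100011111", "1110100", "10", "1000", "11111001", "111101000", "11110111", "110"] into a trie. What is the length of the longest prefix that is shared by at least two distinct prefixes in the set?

Equivalently: take the maximum, over all pairs, of their longest common prefix length.
e.g. "111101000" and "11110111" share the prefix "111101" of length 6; no pair shares a longer one.
Longest shared-prefix length: 6

6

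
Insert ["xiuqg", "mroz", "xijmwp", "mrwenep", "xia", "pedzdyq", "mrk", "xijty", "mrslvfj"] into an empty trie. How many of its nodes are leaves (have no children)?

9

A leaf is a node with no children — equivalently, the end of a word that is not a proper prefix of any other stored word.
Those words: "mrk", "mroz", "mrslvfj", "mrwenep", "pedzdyq", "xia", "xijmwp", "xijty", "xiuqg"
Leaf count: 9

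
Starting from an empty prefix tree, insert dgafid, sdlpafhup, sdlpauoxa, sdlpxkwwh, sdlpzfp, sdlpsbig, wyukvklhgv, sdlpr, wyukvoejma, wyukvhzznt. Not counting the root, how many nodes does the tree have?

52

Insert word by word; a character creates a node only if that edge doesn't already exist:
  "dgafid" → 6 new (d, g, a, f, i, d)
  "sdlpafhup" → 9 new (s, d, l, p, a, f, h, u, p)
  "sdlpauoxa" → prefix "sdlpa" already present; 4 new (u, o, x, a)
  "sdlpxkwwh" → prefix "sdlp" already present; 5 new (x, k, w, w, h)
  "sdlpzfp" → prefix "sdlp" already present; 3 new (z, f, p)
  "sdlpsbig" → prefix "sdlp" already present; 4 new (s, b, i, g)
  "wyukvklhgv" → 10 new (w, y, u, k, v, k, l, h, g, v)
  "sdlpr" → prefix "sdlp" already present; 1 new (r)
  "wyukvoejma" → prefix "wyukv" already present; 5 new (o, e, j, m, a)
  "wyukvhzznt" → prefix "wyukv" already present; 5 new (h, z, z, n, t)
Total nodes = 6 + 9 + 4 + 5 + 3 + 4 + 10 + 1 + 5 + 5 = 52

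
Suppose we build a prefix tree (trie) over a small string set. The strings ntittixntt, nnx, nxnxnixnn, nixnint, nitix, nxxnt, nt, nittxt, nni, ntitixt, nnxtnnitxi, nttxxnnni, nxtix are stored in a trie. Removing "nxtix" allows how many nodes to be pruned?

3

A node on "nxtix"'s path can go only if nothing else ends at it or branches off below it.
The suffix "tix" (3 nodes) is used only by "nxtix"; the node for "nx" still has the child "n", so pruning stops there.
Nodes removed: 3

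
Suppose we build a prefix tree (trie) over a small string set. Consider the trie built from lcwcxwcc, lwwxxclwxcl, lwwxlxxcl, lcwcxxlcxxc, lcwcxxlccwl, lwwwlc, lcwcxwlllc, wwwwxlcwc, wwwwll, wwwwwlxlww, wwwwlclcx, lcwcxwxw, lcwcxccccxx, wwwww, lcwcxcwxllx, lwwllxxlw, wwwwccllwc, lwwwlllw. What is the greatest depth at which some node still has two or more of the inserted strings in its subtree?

The deepest shared node is where two words last agree before diverging.
e.g. "lcwcxxlccwl" and "lcwcxxlcxxc" share the prefix "lcwcxxlc" of length 8; no pair shares a longer one.
Longest shared-prefix length: 8

8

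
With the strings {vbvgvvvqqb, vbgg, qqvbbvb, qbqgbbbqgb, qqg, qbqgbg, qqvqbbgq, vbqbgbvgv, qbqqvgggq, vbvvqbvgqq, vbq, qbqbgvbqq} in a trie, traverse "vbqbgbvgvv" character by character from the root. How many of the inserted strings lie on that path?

2

Walk "vbqbgbvgvv" from the root; an end-of-word marker is hit whenever a stored word is a prefix of "vbqbgbvgvv".
Prefixes of the query that are stored words: "vbq", "vbqbgbvgv"
Count: 2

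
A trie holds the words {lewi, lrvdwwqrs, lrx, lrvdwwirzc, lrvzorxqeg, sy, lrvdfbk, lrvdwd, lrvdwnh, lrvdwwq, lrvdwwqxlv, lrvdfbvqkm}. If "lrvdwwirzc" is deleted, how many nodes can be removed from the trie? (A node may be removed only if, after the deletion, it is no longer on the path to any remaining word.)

4

Walk "lrvdwwirzc" from the leaf back toward the root, removing each node that no remaining word uses.
The suffix "irzc" (4 nodes) is used only by "lrvdwwirzc"; the node for "lrvdww" still has the child "q", so pruning stops there.
Nodes removed: 4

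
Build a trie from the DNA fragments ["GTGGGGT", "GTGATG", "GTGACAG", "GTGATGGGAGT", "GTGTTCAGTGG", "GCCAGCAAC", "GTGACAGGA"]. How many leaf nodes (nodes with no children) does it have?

A leaf is a node with no children — equivalently, the end of a word that is not a proper prefix of any other stored word.
Those words: "GCCAGCAAC", "GTGACAGGA", "GTGATGGGAGT", "GTGGGGT", "GTGTTCAGTGG"
Leaf count: 5

5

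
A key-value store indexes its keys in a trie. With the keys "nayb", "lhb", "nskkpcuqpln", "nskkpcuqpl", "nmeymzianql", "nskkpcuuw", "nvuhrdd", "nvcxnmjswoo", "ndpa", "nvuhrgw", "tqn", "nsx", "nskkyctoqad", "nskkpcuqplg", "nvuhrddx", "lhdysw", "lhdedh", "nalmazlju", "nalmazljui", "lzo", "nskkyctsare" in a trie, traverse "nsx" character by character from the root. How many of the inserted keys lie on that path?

Walk "nsx" from the root; an end-of-word marker is hit whenever a stored word is a prefix of "nsx".
Prefixes of the query that are stored words: "nsx"
Count: 1

1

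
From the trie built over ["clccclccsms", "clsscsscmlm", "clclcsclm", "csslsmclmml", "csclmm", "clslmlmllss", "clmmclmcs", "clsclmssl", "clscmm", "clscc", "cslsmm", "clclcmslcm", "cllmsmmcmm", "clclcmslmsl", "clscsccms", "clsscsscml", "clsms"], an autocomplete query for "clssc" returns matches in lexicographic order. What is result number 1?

clsscsscml

Words with prefix "clssc", in lexicographic order: "clsscsscml", "clsscsscmlm"
The 1st is clsscsscml.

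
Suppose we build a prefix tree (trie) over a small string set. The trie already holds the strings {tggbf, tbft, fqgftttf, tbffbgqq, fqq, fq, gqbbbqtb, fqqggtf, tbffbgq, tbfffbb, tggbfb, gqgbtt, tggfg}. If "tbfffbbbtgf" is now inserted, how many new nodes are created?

4

Walking "tbfffbbbtgf" from the root, the first 7 characters ("tbfffbb") follow existing edges; "b" is the first miss.
New nodes needed: |"tbfffbbbtgf"| − 7 = 11 − 7 = 4.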